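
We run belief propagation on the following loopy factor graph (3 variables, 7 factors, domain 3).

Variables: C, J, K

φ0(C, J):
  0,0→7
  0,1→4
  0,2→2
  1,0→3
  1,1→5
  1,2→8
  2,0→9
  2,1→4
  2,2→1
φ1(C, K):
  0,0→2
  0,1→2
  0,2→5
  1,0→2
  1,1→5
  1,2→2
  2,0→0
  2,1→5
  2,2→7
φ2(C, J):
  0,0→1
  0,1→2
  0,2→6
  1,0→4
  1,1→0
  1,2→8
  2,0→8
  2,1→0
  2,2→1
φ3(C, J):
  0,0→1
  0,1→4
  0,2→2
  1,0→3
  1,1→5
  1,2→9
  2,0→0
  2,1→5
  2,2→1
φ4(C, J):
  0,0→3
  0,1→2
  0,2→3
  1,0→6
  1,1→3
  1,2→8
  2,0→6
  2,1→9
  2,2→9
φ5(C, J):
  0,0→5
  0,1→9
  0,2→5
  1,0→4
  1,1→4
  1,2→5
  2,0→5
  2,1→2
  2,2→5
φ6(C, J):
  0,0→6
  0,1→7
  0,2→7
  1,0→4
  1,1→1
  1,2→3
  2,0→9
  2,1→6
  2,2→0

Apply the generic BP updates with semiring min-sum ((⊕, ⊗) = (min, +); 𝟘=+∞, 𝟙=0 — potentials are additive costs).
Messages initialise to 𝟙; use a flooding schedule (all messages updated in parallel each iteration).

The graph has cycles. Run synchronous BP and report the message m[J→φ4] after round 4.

message @ round 4 = [72, 59, 50]

init: all messages = 𝟙 over 3 values
r1 m[φ0→C] = [2, 3, 1]
r1 m[φ0→J] = [3, 4, 1]
r1 m[φ1→C] = [2, 2, 0]
r1 m[φ1→K] = [0, 2, 2]
r1 m[φ2→C] = [1, 0, 0]
r1 m[φ2→J] = [1, 0, 1]
r1 m[φ3→C] = [1, 3, 0]
r1 m[φ3→J] = [0, 4, 1]
r1 m[φ4→C] = [2, 3, 6]
r1 m[φ4→J] = [3, 2, 3]
r1 m[φ5→C] = [5, 4, 2]
r1 m[φ5→J] = [4, 2, 5]
r1 m[φ6→C] = [6, 1, 0]
r1 m[φ6→J] = [4, 1, 0]
r1 m[C→φ0] = [0, 0, 0]
r1 m[C→φ1] = [0, 0, 0]
r1 m[C→φ2] = [0, 0, 0]
r1 m[C→φ3] = [0, 0, 0]
r1 m[C→φ4] = [0, 0, 0]
r1 m[C→φ5] = [0, 0, 0]
r1 m[C→φ6] = [0, 0, 0]
r1 m[J→φ0] = [0, 0, 0]
r1 m[J→φ2] = [0, 0, 0]
r1 m[J→φ3] = [0, 0, 0]
r1 m[J→φ4] = [0, 0, 0]
r1 m[J→φ5] = [0, 0, 0]
r1 m[J→φ6] = [0, 0, 0]
r1 m[K→φ1] = [0, 0, 0]
r2 m[φ0→C] = [2, 3, 1]
r2 m[φ0→J] = [3, 4, 1]
r2 m[φ1→C] = [2, 2, 0]
r2 m[φ1→K] = [0, 2, 2]
r2 m[φ2→C] = [1, 0, 0]
r2 m[φ2→J] = [1, 0, 1]
r2 m[φ3→C] = [1, 3, 0]
r2 m[φ3→J] = [0, 4, 1]
r2 m[φ4→C] = [2, 3, 6]
r2 m[φ4→J] = [3, 2, 3]
r2 m[φ5→C] = [5, 4, 2]
r2 m[φ5→J] = [4, 2, 5]
r2 m[φ6→C] = [6, 1, 0]
r2 m[φ6→J] = [4, 1, 0]
r2 m[C→φ0] = [17, 13, 8]
r2 m[C→φ1] = [17, 14, 9]
r2 m[C→φ2] = [18, 16, 9]
r2 m[C→φ3] = [18, 13, 9]
r2 m[C→φ4] = [17, 13, 3]
r2 m[C→φ5] = [14, 12, 7]
r2 m[C→φ6] = [13, 15, 9]
r2 m[J→φ0] = [12, 9, 10]
r2 m[J→φ2] = [14, 13, 10]
r2 m[J→φ3] = [15, 9, 10]
r2 m[J→φ4] = [12, 11, 8]
r2 m[J→φ5] = [11, 11, 6]
r2 m[J→φ6] = [11, 12, 11]
r2 m[K→φ1] = [0, 0, 0]
r3 m[φ0→C] = [12, 14, 11]
r3 m[φ0→J] = [16, 12, 9]
r3 m[φ1→C] = [2, 2, 0]
r3 m[φ1→K] = [9, 14, 16]
r3 m[φ2→C] = [15, 13, 11]
r3 m[φ2→J] = [17, 9, 10]
r3 m[φ3→C] = [12, 14, 11]
r3 m[φ3→J] = [9, 14, 10]
r3 m[φ4→C] = [11, 14, 17]
r3 m[φ4→J] = [9, 12, 12]
r3 m[φ5→C] = [11, 11, 11]
r3 m[φ5→J] = [12, 9, 12]
r3 m[φ6→C] = [17, 13, 11]
r3 m[φ6→J] = [18, 15, 9]
r3 m[C→φ0] = [17, 13, 8]
r3 m[C→φ1] = [17, 14, 9]
r3 m[C→φ2] = [18, 16, 9]
r3 m[C→φ3] = [18, 13, 9]
r3 m[C→φ4] = [17, 13, 3]
r3 m[C→φ5] = [14, 12, 7]
r3 m[C→φ6] = [13, 15, 9]
r3 m[J→φ0] = [12, 9, 10]
r3 m[J→φ2] = [14, 13, 10]
r3 m[J→φ3] = [15, 9, 10]
r3 m[J→φ4] = [12, 11, 8]
r3 m[J→φ5] = [11, 11, 6]
r3 m[J→φ6] = [11, 12, 11]
r3 m[K→φ1] = [0, 0, 0]
r4 m[φ0→C] = [12, 14, 11]
r4 m[φ0→J] = [16, 12, 9]
r4 m[φ1→C] = [2, 2, 0]
r4 m[φ1→K] = [9, 14, 16]
r4 m[φ2→C] = [15, 13, 11]
r4 m[φ2→J] = [17, 9, 10]
r4 m[φ3→C] = [12, 14, 11]
r4 m[φ3→J] = [9, 14, 10]
r4 m[φ4→C] = [11, 14, 17]
r4 m[φ4→J] = [9, 12, 12]
r4 m[φ5→C] = [11, 11, 11]
r4 m[φ5→J] = [12, 9, 12]
r4 m[φ6→C] = [17, 13, 11]
r4 m[φ6→J] = [18, 15, 9]
r4 m[C→φ0] = [68, 67, 61]
r4 m[C→φ1] = [78, 79, 72]
r4 m[C→φ2] = [65, 68, 61]
r4 m[C→φ3] = [68, 67, 61]
r4 m[C→φ4] = [69, 67, 55]
r4 m[C→φ5] = [69, 70, 61]
r4 m[C→φ6] = [63, 68, 61]
r4 m[J→φ0] = [65, 59, 53]
r4 m[J→φ2] = [64, 62, 52]
r4 m[J→φ3] = [72, 57, 52]
r4 m[J→φ4] = [72, 59, 50]
r4 m[J→φ5] = [69, 62, 50]
r4 m[J→φ6] = [63, 56, 53]
r4 m[K→φ1] = [0, 0, 0]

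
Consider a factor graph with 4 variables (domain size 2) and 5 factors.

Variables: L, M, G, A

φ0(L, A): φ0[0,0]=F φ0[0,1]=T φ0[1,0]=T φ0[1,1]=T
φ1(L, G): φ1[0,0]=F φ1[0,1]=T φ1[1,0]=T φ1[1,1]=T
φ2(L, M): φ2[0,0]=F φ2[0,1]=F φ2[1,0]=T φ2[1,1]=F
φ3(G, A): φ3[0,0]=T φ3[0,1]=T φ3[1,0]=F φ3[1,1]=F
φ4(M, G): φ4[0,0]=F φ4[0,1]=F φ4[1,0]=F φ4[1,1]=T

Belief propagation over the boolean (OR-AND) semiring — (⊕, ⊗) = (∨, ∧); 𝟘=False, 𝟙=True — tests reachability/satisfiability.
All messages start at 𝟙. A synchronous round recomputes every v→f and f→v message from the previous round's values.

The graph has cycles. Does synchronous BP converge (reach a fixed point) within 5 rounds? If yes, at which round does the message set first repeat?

NOT CONVERGED within 5 rounds

init: all messages = 𝟙 over 2 values
r1 m[φ0→L] = [T, T]
r1 m[φ0→A] = [T, T]
r1 m[φ1→L] = [T, T]
r1 m[φ1→G] = [T, T]
r1 m[φ2→L] = [F, T]
r1 m[φ2→M] = [T, F]
r1 m[φ3→G] = [T, F]
r1 m[φ3→A] = [T, T]
r1 m[φ4→M] = [F, T]
r1 m[φ4→G] = [F, T]
r1 m[L→φ0] = [T, T]
r1 m[L→φ1] = [T, T]
r1 m[L→φ2] = [T, T]
r1 m[M→φ2] = [T, T]
r1 m[M→φ4] = [T, T]
r1 m[G→φ1] = [T, T]
r1 m[G→φ3] = [T, T]
r1 m[G→φ4] = [T, T]
r1 m[A→φ0] = [T, T]
r1 m[A→φ3] = [T, T]
r2 m[φ0→L] = [T, T]
r2 m[φ0→A] = [T, T]
r2 m[φ1→L] = [T, T]
r2 m[φ1→G] = [T, T]
r2 m[φ2→L] = [F, T]
r2 m[φ2→M] = [T, F]
r2 m[φ3→G] = [T, F]
r2 m[φ3→A] = [T, T]
r2 m[φ4→M] = [F, T]
r2 m[φ4→G] = [F, T]
r2 m[L→φ0] = [F, T]
r2 m[L→φ1] = [F, T]
r2 m[L→φ2] = [T, T]
r2 m[M→φ2] = [F, T]
r2 m[M→φ4] = [T, F]
r2 m[G→φ1] = [F, F]
r2 m[G→φ3] = [F, T]
r2 m[G→φ4] = [T, F]
r2 m[A→φ0] = [T, T]
r2 m[A→φ3] = [T, T]
r3 m[φ0→L] = [T, T]
r3 m[φ0→A] = [T, T]
r3 m[φ1→L] = [F, F]
r3 m[φ1→G] = [T, T]
r3 m[φ2→L] = [F, F]
r3 m[φ2→M] = [T, F]
r3 m[φ3→G] = [T, F]
r3 m[φ3→A] = [F, F]
r3 m[φ4→M] = [F, F]
r3 m[φ4→G] = [F, F]
r3 m[L→φ0] = [F, T]
r3 m[L→φ1] = [F, T]
r3 m[L→φ2] = [T, T]
r3 m[M→φ2] = [F, T]
r3 m[M→φ4] = [T, F]
r3 m[G→φ1] = [F, F]
r3 m[G→φ3] = [F, T]
r3 m[G→φ4] = [T, F]
r3 m[A→φ0] = [T, T]
r3 m[A→φ3] = [T, T]
r4 m[φ0→L] = [T, T]
r4 m[φ0→A] = [T, T]
r4 m[φ1→L] = [F, F]
r4 m[φ1→G] = [T, T]
r4 m[φ2→L] = [F, F]
r4 m[φ2→M] = [T, F]
r4 m[φ3→G] = [T, F]
r4 m[φ3→A] = [F, F]
r4 m[φ4→M] = [F, F]
r4 m[φ4→G] = [F, F]
r4 m[L→φ0] = [F, F]
r4 m[L→φ1] = [F, F]
r4 m[L→φ2] = [F, F]
r4 m[M→φ2] = [F, F]
r4 m[M→φ4] = [T, F]
r4 m[G→φ1] = [F, F]
r4 m[G→φ3] = [F, F]
r4 m[G→φ4] = [T, F]
r4 m[A→φ0] = [F, F]
r4 m[A→φ3] = [T, T]
r5 m[φ0→L] = [F, F]
r5 m[φ0→A] = [F, F]
r5 m[φ1→L] = [F, F]
r5 m[φ1→G] = [F, F]
r5 m[φ2→L] = [F, F]
r5 m[φ2→M] = [F, F]
r5 m[φ3→G] = [T, F]
r5 m[φ3→A] = [F, F]
r5 m[φ4→M] = [F, F]
r5 m[φ4→G] = [F, F]
r5 m[L→φ0] = [F, F]
r5 m[L→φ1] = [F, F]
r5 m[L→φ2] = [F, F]
r5 m[M→φ2] = [F, F]
r5 m[M→φ4] = [T, F]
r5 m[G→φ1] = [F, F]
r5 m[G→φ3] = [F, F]
r5 m[G→φ4] = [T, F]
r5 m[A→φ0] = [F, F]
r5 m[A→φ3] = [T, T]
no fixed point within 5 rounds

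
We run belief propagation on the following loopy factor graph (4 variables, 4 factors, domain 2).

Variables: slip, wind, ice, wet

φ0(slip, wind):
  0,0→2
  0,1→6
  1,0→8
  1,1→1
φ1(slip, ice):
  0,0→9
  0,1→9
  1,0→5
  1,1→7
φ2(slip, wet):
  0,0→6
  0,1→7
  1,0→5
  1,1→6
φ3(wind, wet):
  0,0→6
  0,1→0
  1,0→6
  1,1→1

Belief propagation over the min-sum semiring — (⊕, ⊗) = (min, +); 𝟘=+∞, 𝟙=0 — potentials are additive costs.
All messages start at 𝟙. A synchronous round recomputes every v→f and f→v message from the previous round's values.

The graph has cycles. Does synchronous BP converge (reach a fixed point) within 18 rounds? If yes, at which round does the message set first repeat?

init: all messages = 𝟙 over 2 values
r1 m[φ0→slip] = [2, 1]
r1 m[φ0→wind] = [2, 1]
r1 m[φ1→slip] = [9, 5]
r1 m[φ1→ice] = [5, 7]
r1 m[φ2→slip] = [6, 5]
r1 m[φ2→wet] = [5, 6]
r1 m[φ3→wind] = [0, 1]
r1 m[φ3→wet] = [6, 0]
r1 m[slip→φ0] = [0, 0]
r1 m[slip→φ1] = [0, 0]
r1 m[slip→φ2] = [0, 0]
r1 m[wind→φ0] = [0, 0]
r1 m[wind→φ3] = [0, 0]
r1 m[ice→φ1] = [0, 0]
r1 m[wet→φ2] = [0, 0]
r1 m[wet→φ3] = [0, 0]
r2 m[φ0→slip] = [2, 1]
r2 m[φ0→wind] = [2, 1]
r2 m[φ1→slip] = [9, 5]
r2 m[φ1→ice] = [5, 7]
r2 m[φ2→slip] = [6, 5]
r2 m[φ2→wet] = [5, 6]
r2 m[φ3→wind] = [0, 1]
r2 m[φ3→wet] = [6, 0]
r2 m[slip→φ0] = [15, 10]
r2 m[slip→φ1] = [8, 6]
r2 m[slip→φ2] = [11, 6]
r2 m[wind→φ0] = [0, 1]
r2 m[wind→φ3] = [2, 1]
r2 m[ice→φ1] = [0, 0]
r2 m[wet→φ2] = [6, 0]
r2 m[wet→φ3] = [5, 6]
r3 m[φ0→slip] = [2, 2]
r3 m[φ0→wind] = [17, 11]
r3 m[φ1→slip] = [9, 5]
r3 m[φ1→ice] = [11, 13]
r3 m[φ2→slip] = [7, 6]
r3 m[φ2→wet] = [11, 12]
r3 m[φ3→wind] = [6, 7]
r3 m[φ3→wet] = [7, 2]
r3 m[slip→φ0] = [15, 10]
r3 m[slip→φ1] = [8, 6]
r3 m[slip→φ2] = [11, 6]
r3 m[wind→φ0] = [0, 1]
r3 m[wind→φ3] = [2, 1]
r3 m[ice→φ1] = [0, 0]
r3 m[wet→φ2] = [6, 0]
r3 m[wet→φ3] = [5, 6]
r4 m[φ0→slip] = [2, 2]
r4 m[φ0→wind] = [17, 11]
r4 m[φ1→slip] = [9, 5]
r4 m[φ1→ice] = [11, 13]
r4 m[φ2→slip] = [7, 6]
r4 m[φ2→wet] = [11, 12]
r4 m[φ3→wind] = [6, 7]
r4 m[φ3→wet] = [7, 2]
r4 m[slip→φ0] = [16, 11]
r4 m[slip→φ1] = [9, 8]
r4 m[slip→φ2] = [11, 7]
r4 m[wind→φ0] = [6, 7]
r4 m[wind→φ3] = [17, 11]
r4 m[ice→φ1] = [0, 0]
r4 m[wet→φ2] = [7, 2]
r4 m[wet→φ3] = [11, 12]
r5 m[φ0→slip] = [8, 8]
r5 m[φ0→wind] = [18, 12]
r5 m[φ1→slip] = [9, 5]
r5 m[φ1→ice] = [13, 15]
r5 m[φ2→slip] = [9, 8]
r5 m[φ2→wet] = [12, 13]
r5 m[φ3→wind] = [12, 13]
r5 m[φ3→wet] = [17, 12]
r5 m[slip→φ0] = [16, 11]
r5 m[slip→φ1] = [9, 8]
r5 m[slip→φ2] = [11, 7]
r5 m[wind→φ0] = [6, 7]
r5 m[wind→φ3] = [17, 11]
r5 m[ice→φ1] = [0, 0]
r5 m[wet→φ2] = [7, 2]
r5 m[wet→φ3] = [11, 12]
r6 m[φ0→slip] = [8, 8]
r6 m[φ0→wind] = [18, 12]
r6 m[φ1→slip] = [9, 5]
r6 m[φ1→ice] = [13, 15]
r6 m[φ2→slip] = [9, 8]
r6 m[φ2→wet] = [12, 13]
r6 m[φ3→wind] = [12, 13]
r6 m[φ3→wet] = [17, 12]
r6 m[slip→φ0] = [18, 13]
r6 m[slip→φ1] = [17, 16]
r6 m[slip→φ2] = [17, 13]
r6 m[wind→φ0] = [12, 13]
r6 m[wind→φ3] = [18, 12]
r6 m[ice→φ1] = [0, 0]
r6 m[wet→φ2] = [17, 12]
r6 m[wet→φ3] = [12, 13]
r7 m[φ0→slip] = [14, 14]
r7 m[φ0→wind] = [20, 14]
r7 m[φ1→slip] = [9, 5]
r7 m[φ1→ice] = [21, 23]
r7 m[φ2→slip] = [19, 18]
r7 m[φ2→wet] = [18, 19]
r7 m[φ3→wind] = [13, 14]
r7 m[φ3→wet] = [18, 13]
r7 m[slip→φ0] = [18, 13]
r7 m[slip→φ1] = [17, 16]
r7 m[slip→φ2] = [17, 13]
r7 m[wind→φ0] = [12, 13]
r7 m[wind→φ3] = [18, 12]
r7 m[ice→φ1] = [0, 0]
r7 m[wet→φ2] = [17, 12]
r7 m[wet→φ3] = [12, 13]
r8 m[φ0→slip] = [14, 14]
r8 m[φ0→wind] = [20, 14]
r8 m[φ1→slip] = [9, 5]
r8 m[φ1→ice] = [21, 23]
r8 m[φ2→slip] = [19, 18]
r8 m[φ2→wet] = [18, 19]
r8 m[φ3→wind] = [13, 14]
r8 m[φ3→wet] = [18, 13]
r8 m[slip→φ0] = [28, 23]
r8 m[slip→φ1] = [33, 32]
r8 m[slip→φ2] = [23, 19]
r8 m[wind→φ0] = [13, 14]
r8 m[wind→φ3] = [20, 14]
r8 m[ice→φ1] = [0, 0]
r8 m[wet→φ2] = [18, 13]
r8 m[wet→φ3] = [18, 19]
r9 m[φ0→slip] = [15, 15]
r9 m[φ0→wind] = [30, 24]
r9 m[φ1→slip] = [9, 5]
r9 m[φ1→ice] = [37, 39]
r9 m[φ2→slip] = [20, 19]
r9 m[φ2→wet] = [24, 25]
r9 m[φ3→wind] = [19, 20]
r9 m[φ3→wet] = [20, 15]
r9 m[slip→φ0] = [28, 23]
r9 m[slip→φ1] = [33, 32]
r9 m[slip→φ2] = [23, 19]
r9 m[wind→φ0] = [13, 14]
r9 m[wind→φ3] = [20, 14]
r9 m[ice→φ1] = [0, 0]
r9 m[wet→φ2] = [18, 13]
r9 m[wet→φ3] = [18, 19]
r10 m[φ0→slip] = [15, 15]
r10 m[φ0→wind] = [30, 24]
r10 m[φ1→slip] = [9, 5]
r10 m[φ1→ice] = [37, 39]
r10 m[φ2→slip] = [20, 19]
r10 m[φ2→wet] = [24, 25]
r10 m[φ3→wind] = [19, 20]
r10 m[φ3→wet] = [20, 15]
r10 m[slip→φ0] = [29, 24]
r10 m[slip→φ1] = [35, 34]
r10 m[slip→φ2] = [24, 20]
r10 m[wind→φ0] = [19, 20]
r10 m[wind→φ3] = [30, 24]
r10 m[ice→φ1] = [0, 0]
r10 m[wet→φ2] = [20, 15]
r10 m[wet→φ3] = [24, 25]
r11 m[φ0→slip] = [21, 21]
r11 m[φ0→wind] = [31, 25]
r11 m[φ1→slip] = [9, 5]
r11 m[φ1→ice] = [39, 41]
r11 m[φ2→slip] = [22, 21]
r11 m[φ2→wet] = [25, 26]
r11 m[φ3→wind] = [25, 26]
r11 m[φ3→wet] = [30, 25]
r11 m[slip→φ0] = [29, 24]
r11 m[slip→φ1] = [35, 34]
r11 m[slip→φ2] = [24, 20]
r11 m[wind→φ0] = [19, 20]
r11 m[wind→φ3] = [30, 24]
r11 m[ice→φ1] = [0, 0]
r11 m[wet→φ2] = [20, 15]
r11 m[wet→φ3] = [24, 25]
r12 m[φ0→slip] = [21, 21]
r12 m[φ0→wind] = [31, 25]
r12 m[φ1→slip] = [9, 5]
r12 m[φ1→ice] = [39, 41]
r12 m[φ2→slip] = [22, 21]
r12 m[φ2→wet] = [25, 26]
r12 m[φ3→wind] = [25, 26]
r12 m[φ3→wet] = [30, 25]
r12 m[slip→φ0] = [31, 26]
r12 m[slip→φ1] = [43, 42]
r12 m[slip→φ2] = [30, 26]
r12 m[wind→φ0] = [25, 26]
r12 m[wind→φ3] = [31, 25]
r12 m[ice→φ1] = [0, 0]
r12 m[wet→φ2] = [30, 25]
r12 m[wet→φ3] = [25, 26]
r13 m[φ0→slip] = [27, 27]
r13 m[φ0→wind] = [33, 27]
r13 m[φ1→slip] = [9, 5]
r13 m[φ1→ice] = [47, 49]
r13 m[φ2→slip] = [32, 31]
r13 m[φ2→wet] = [31, 32]
r13 m[φ3→wind] = [26, 27]
r13 m[φ3→wet] = [31, 26]
r13 m[slip→φ0] = [31, 26]
r13 m[slip→φ1] = [43, 42]
r13 m[slip→φ2] = [30, 26]
r13 m[wind→φ0] = [25, 26]
r13 m[wind→φ3] = [31, 25]
r13 m[ice→φ1] = [0, 0]
r13 m[wet→φ2] = [30, 25]
r13 m[wet→φ3] = [25, 26]
r14 m[φ0→slip] = [27, 27]
r14 m[φ0→wind] = [33, 27]
r14 m[φ1→slip] = [9, 5]
r14 m[φ1→ice] = [47, 49]
r14 m[φ2→slip] = [32, 31]
r14 m[φ2→wet] = [31, 32]
r14 m[φ3→wind] = [26, 27]
r14 m[φ3→wet] = [31, 26]
r14 m[slip→φ0] = [41, 36]
r14 m[slip→φ1] = [59, 58]
r14 m[slip→φ2] = [36, 32]
r14 m[wind→φ0] = [26, 27]
r14 m[wind→φ3] = [33, 27]
r14 m[ice→φ1] = [0, 0]
r14 m[wet→φ2] = [31, 26]
r14 m[wet→φ3] = [31, 32]
r15 m[φ0→slip] = [28, 28]
r15 m[φ0→wind] = [43, 37]
r15 m[φ1→slip] = [9, 5]
r15 m[φ1→ice] = [63, 65]
r15 m[φ2→slip] = [33, 32]
r15 m[φ2→wet] = [37, 38]
r15 m[φ3→wind] = [32, 33]
r15 m[φ3→wet] = [33, 28]
r15 m[slip→φ0] = [41, 36]
r15 m[slip→φ1] = [59, 58]
r15 m[slip→φ2] = [36, 32]
r15 m[wind→φ0] = [26, 27]
r15 m[wind→φ3] = [33, 27]
r15 m[ice→φ1] = [0, 0]
r15 m[wet→φ2] = [31, 26]
r15 m[wet→φ3] = [31, 32]
r16 m[φ0→slip] = [28, 28]
r16 m[φ0→wind] = [43, 37]
r16 m[φ1→slip] = [9, 5]
r16 m[φ1→ice] = [63, 65]
r16 m[φ2→slip] = [33, 32]
r16 m[φ2→wet] = [37, 38]
r16 m[φ3→wind] = [32, 33]
r16 m[φ3→wet] = [33, 28]
r16 m[slip→φ0] = [42, 37]
r16 m[slip→φ1] = [61, 60]
r16 m[slip→φ2] = [37, 33]
r16 m[wind→φ0] = [32, 33]
r16 m[wind→φ3] = [43, 37]
r16 m[ice→φ1] = [0, 0]
r16 m[wet→φ2] = [33, 28]
r16 m[wet→φ3] = [37, 38]
r17 m[φ0→slip] = [34, 34]
r17 m[φ0→wind] = [44, 38]
r17 m[φ1→slip] = [9, 5]
r17 m[φ1→ice] = [65, 67]
r17 m[φ2→slip] = [35, 34]
r17 m[φ2→wet] = [38, 39]
r17 m[φ3→wind] = [38, 39]
r17 m[φ3→wet] = [43, 38]
r17 m[slip→φ0] = [42, 37]
r17 m[slip→φ1] = [61, 60]
r17 m[slip→φ2] = [37, 33]
r17 m[wind→φ0] = [32, 33]
r17 m[wind→φ3] = [43, 37]
r17 m[ice→φ1] = [0, 0]
r17 m[wet→φ2] = [33, 28]
r17 m[wet→φ3] = [37, 38]
r18 m[φ0→slip] = [34, 34]
r18 m[φ0→wind] = [44, 38]
r18 m[φ1→slip] = [9, 5]
r18 m[φ1→ice] = [65, 67]
r18 m[φ2→slip] = [35, 34]
r18 m[φ2→wet] = [38, 39]
r18 m[φ3→wind] = [38, 39]
r18 m[φ3→wet] = [43, 38]
r18 m[slip→φ0] = [44, 39]
r18 m[slip→φ1] = [69, 68]
r18 m[slip→φ2] = [43, 39]
r18 m[wind→φ0] = [38, 39]
r18 m[wind→φ3] = [44, 38]
r18 m[ice→φ1] = [0, 0]
r18 m[wet→φ2] = [43, 38]
r18 m[wet→φ3] = [38, 39]
no fixed point within 18 rounds

NOT CONVERGED within 18 rounds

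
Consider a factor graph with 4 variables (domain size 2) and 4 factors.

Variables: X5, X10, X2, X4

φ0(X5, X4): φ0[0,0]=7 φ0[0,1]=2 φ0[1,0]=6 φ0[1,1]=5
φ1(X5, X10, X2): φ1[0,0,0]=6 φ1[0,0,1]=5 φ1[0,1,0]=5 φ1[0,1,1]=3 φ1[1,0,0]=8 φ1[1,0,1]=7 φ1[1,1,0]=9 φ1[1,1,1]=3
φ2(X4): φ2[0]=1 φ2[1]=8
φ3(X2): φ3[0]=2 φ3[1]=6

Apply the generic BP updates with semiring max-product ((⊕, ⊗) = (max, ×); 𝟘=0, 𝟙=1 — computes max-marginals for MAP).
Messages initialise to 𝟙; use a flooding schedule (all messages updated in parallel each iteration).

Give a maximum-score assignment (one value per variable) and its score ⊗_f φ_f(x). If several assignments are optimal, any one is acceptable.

assignment: (X5=1, X10=0, X2=1, X4=1); score = 1680

init: all messages = 𝟙 over 2 values
r1 m[φ0→X5] = [7, 6]
r1 m[φ0→X4] = [7, 5]
r1 m[φ1→X5] = [6, 9]
r1 m[φ1→X10] = [8, 9]
r1 m[φ1→X2] = [9, 7]
r1 m[φ2→X4] = [1, 8]
r1 m[φ3→X2] = [2, 6]
r1 m[X5→φ0] = [1, 1]
r1 m[X5→φ1] = [1, 1]
r1 m[X10→φ1] = [1, 1]
r1 m[X2→φ1] = [1, 1]
r1 m[X2→φ3] = [1, 1]
r1 m[X4→φ0] = [1, 1]
r1 m[X4→φ2] = [1, 1]
r2 m[φ0→X5] = [7, 6]
r2 m[φ0→X4] = [7, 5]
r2 m[φ1→X5] = [6, 9]
r2 m[φ1→X10] = [8, 9]
r2 m[φ1→X2] = [9, 7]
r2 m[φ2→X4] = [1, 8]
r2 m[φ3→X2] = [2, 6]
r2 m[X5→φ0] = [6, 9]
r2 m[X5→φ1] = [7, 6]
r2 m[X10→φ1] = [1, 1]
r2 m[X2→φ1] = [2, 6]
r2 m[X2→φ3] = [9, 7]
r2 m[X4→φ0] = [1, 8]
r2 m[X4→φ2] = [7, 5]
r3 m[φ0→X5] = [16, 40]
r3 m[φ0→X4] = [54, 45]
r3 m[φ1→X5] = [30, 42]
r3 m[φ1→X10] = [252, 126]
r3 m[φ1→X2] = [54, 42]
r3 m[φ2→X4] = [1, 8]
r3 m[φ3→X2] = [2, 6]
r3 m[X5→φ0] = [6, 9]
r3 m[X5→φ1] = [7, 6]
r3 m[X10→φ1] = [1, 1]
r3 m[X2→φ1] = [2, 6]
r3 m[X2→φ3] = [9, 7]
r3 m[X4→φ0] = [1, 8]
r3 m[X4→φ2] = [7, 5]
r4 m[φ0→X5] = [16, 40]
r4 m[φ0→X4] = [54, 45]
r4 m[φ1→X5] = [30, 42]
r4 m[φ1→X10] = [252, 126]
r4 m[φ1→X2] = [54, 42]
r4 m[φ2→X4] = [1, 8]
r4 m[φ3→X2] = [2, 6]
r4 m[X5→φ0] = [30, 42]
r4 m[X5→φ1] = [16, 40]
r4 m[X10→φ1] = [1, 1]
r4 m[X2→φ1] = [2, 6]
r4 m[X2→φ3] = [54, 42]
r4 m[X4→φ0] = [1, 8]
r4 m[X4→φ2] = [54, 45]
r5 m[φ0→X5] = [16, 40]
r5 m[φ0→X4] = [252, 210]
r5 m[φ1→X5] = [30, 42]
r5 m[φ1→X10] = [1680, 720]
r5 m[φ1→X2] = [360, 280]
r5 m[φ2→X4] = [1, 8]
r5 m[φ3→X2] = [2, 6]
r5 m[X5→φ0] = [30, 42]
r5 m[X5→φ1] = [16, 40]
r5 m[X10→φ1] = [1, 1]
r5 m[X2→φ1] = [2, 6]
r5 m[X2→φ3] = [54, 42]
r5 m[X4→φ0] = [1, 8]
r5 m[X4→φ2] = [54, 45]
r6 m[φ0→X5] = [16, 40]
r6 m[φ0→X4] = [252, 210]
r6 m[φ1→X5] = [30, 42]
r6 m[φ1→X10] = [1680, 720]
r6 m[φ1→X2] = [360, 280]
r6 m[φ2→X4] = [1, 8]
r6 m[φ3→X2] = [2, 6]
r6 m[X5→φ0] = [30, 42]
r6 m[X5→φ1] = [16, 40]
r6 m[X10→φ1] = [1, 1]
r6 m[X2→φ1] = [2, 6]
r6 m[X2→φ3] = [360, 280]
r6 m[X4→φ0] = [1, 8]
r6 m[X4→φ2] = [252, 210]
r7 m[φ0→X5] = [16, 40]
r7 m[φ0→X4] = [252, 210]
r7 m[φ1→X5] = [30, 42]
r7 m[φ1→X10] = [1680, 720]
r7 m[φ1→X2] = [360, 280]
r7 m[φ2→X4] = [1, 8]
r7 m[φ3→X2] = [2, 6]
r7 m[X5→φ0] = [30, 42]
r7 m[X5→φ1] = [16, 40]
r7 m[X10→φ1] = [1, 1]
r7 m[X2→φ1] = [2, 6]
r7 m[X2→φ3] = [360, 280]
r7 m[X4→φ0] = [1, 8]
r7 m[X4→φ2] = [252, 210]
fixed point reached at round 7
traceback from X5: (X5=1, X10=0, X2=1, X4=1), score=1680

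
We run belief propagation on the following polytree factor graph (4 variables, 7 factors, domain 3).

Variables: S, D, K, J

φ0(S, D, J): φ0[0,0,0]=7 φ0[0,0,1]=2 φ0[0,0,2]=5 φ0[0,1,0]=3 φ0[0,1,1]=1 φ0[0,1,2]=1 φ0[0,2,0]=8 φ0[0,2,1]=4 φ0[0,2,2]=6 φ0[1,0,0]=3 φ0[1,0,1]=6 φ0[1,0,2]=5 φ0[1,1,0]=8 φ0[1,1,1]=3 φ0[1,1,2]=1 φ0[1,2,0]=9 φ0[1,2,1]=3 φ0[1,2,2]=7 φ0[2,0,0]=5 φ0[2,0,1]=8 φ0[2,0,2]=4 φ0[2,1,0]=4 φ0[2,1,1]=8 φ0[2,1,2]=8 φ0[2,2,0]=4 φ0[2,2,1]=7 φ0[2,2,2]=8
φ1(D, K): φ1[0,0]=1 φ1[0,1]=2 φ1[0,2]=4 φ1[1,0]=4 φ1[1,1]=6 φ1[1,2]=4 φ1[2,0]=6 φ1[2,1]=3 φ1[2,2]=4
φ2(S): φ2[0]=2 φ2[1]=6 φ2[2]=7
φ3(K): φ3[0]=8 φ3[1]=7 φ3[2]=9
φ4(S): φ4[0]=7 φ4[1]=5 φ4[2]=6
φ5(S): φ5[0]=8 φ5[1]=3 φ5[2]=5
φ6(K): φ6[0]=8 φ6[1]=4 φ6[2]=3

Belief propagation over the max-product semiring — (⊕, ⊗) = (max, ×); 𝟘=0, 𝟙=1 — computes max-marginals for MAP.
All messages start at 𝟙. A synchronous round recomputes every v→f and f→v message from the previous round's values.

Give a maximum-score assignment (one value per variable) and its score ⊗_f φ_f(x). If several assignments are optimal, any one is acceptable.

init: all messages = 𝟙 over 3 values
r1 m[φ0→S] = [8, 9, 8]
r1 m[φ0→D] = [8, 8, 9]
r1 m[φ0→J] = [9, 8, 8]
r1 m[φ1→D] = [4, 6, 6]
r1 m[φ1→K] = [6, 6, 4]
r1 m[φ2→S] = [2, 6, 7]
r1 m[φ3→K] = [8, 7, 9]
r1 m[φ4→S] = [7, 5, 6]
r1 m[φ5→S] = [8, 3, 5]
r1 m[φ6→K] = [8, 4, 3]
r1 m[S→φ0] = [1, 1, 1]
r1 m[S→φ2] = [1, 1, 1]
r1 m[S→φ4] = [1, 1, 1]
r1 m[S→φ5] = [1, 1, 1]
r1 m[D→φ0] = [1, 1, 1]
r1 m[D→φ1] = [1, 1, 1]
r1 m[K→φ1] = [1, 1, 1]
r1 m[K→φ3] = [1, 1, 1]
r1 m[K→φ6] = [1, 1, 1]
r1 m[J→φ0] = [1, 1, 1]
r2 m[φ0→S] = [8, 9, 8]
r2 m[φ0→D] = [8, 8, 9]
r2 m[φ0→J] = [9, 8, 8]
r2 m[φ1→D] = [4, 6, 6]
r2 m[φ1→K] = [6, 6, 4]
r2 m[φ2→S] = [2, 6, 7]
r2 m[φ3→K] = [8, 7, 9]
r2 m[φ4→S] = [7, 5, 6]
r2 m[φ5→S] = [8, 3, 5]
r2 m[φ6→K] = [8, 4, 3]
r2 m[S→φ0] = [112, 90, 210]
r2 m[S→φ2] = [448, 135, 240]
r2 m[S→φ4] = [128, 162, 280]
r2 m[S→φ5] = [112, 270, 336]
r2 m[D→φ0] = [4, 6, 6]
r2 m[D→φ1] = [8, 8, 9]
r2 m[K→φ1] = [64, 28, 27]
r2 m[K→φ3] = [48, 24, 12]
r2 m[K→φ6] = [48, 42, 36]
r2 m[J→φ0] = [1, 1, 1]
r3 m[φ0→S] = [48, 54, 48]
r3 m[φ0→D] = [1680, 1680, 1680]
r3 m[φ0→J] = [5376, 10080, 10080]
r3 m[φ1→D] = [108, 256, 384]
r3 m[φ1→K] = [54, 48, 36]
r3 m[φ2→S] = [2, 6, 7]
r3 m[φ3→K] = [8, 7, 9]
r3 m[φ4→S] = [7, 5, 6]
r3 m[φ5→S] = [8, 3, 5]
r3 m[φ6→K] = [8, 4, 3]
r3 m[S→φ0] = [112, 90, 210]
r3 m[S→φ2] = [448, 135, 240]
r3 m[S→φ4] = [128, 162, 280]
r3 m[S→φ5] = [112, 270, 336]
r3 m[D→φ0] = [4, 6, 6]
r3 m[D→φ1] = [8, 8, 9]
r3 m[K→φ1] = [64, 28, 27]
r3 m[K→φ3] = [48, 24, 12]
r3 m[K→φ6] = [48, 42, 36]
r3 m[J→φ0] = [1, 1, 1]
r4 m[φ0→S] = [48, 54, 48]
r4 m[φ0→D] = [1680, 1680, 1680]
r4 m[φ0→J] = [5376, 10080, 10080]
r4 m[φ1→D] = [108, 256, 384]
r4 m[φ1→K] = [54, 48, 36]
r4 m[φ2→S] = [2, 6, 7]
r4 m[φ3→K] = [8, 7, 9]
r4 m[φ4→S] = [7, 5, 6]
r4 m[φ5→S] = [8, 3, 5]
r4 m[φ6→K] = [8, 4, 3]
r4 m[S→φ0] = [112, 90, 210]
r4 m[S→φ2] = [2688, 810, 1440]
r4 m[S→φ4] = [768, 972, 1680]
r4 m[S→φ5] = [672, 1620, 2016]
r4 m[D→φ0] = [108, 256, 384]
r4 m[D→φ1] = [1680, 1680, 1680]
r4 m[K→φ1] = [64, 28, 27]
r4 m[K→φ3] = [432, 192, 108]
r4 m[K→φ6] = [432, 336, 324]
r4 m[J→φ0] = [1, 1, 1]
r5 m[φ0→S] = [3072, 3456, 3072]
r5 m[φ0→D] = [1680, 1680, 1680]
r5 m[φ0→J] = [344064, 564480, 645120]
r5 m[φ1→D] = [108, 256, 384]
r5 m[φ1→K] = [10080, 10080, 6720]
r5 m[φ2→S] = [2, 6, 7]
r5 m[φ3→K] = [8, 7, 9]
r5 m[φ4→S] = [7, 5, 6]
r5 m[φ5→S] = [8, 3, 5]
r5 m[φ6→K] = [8, 4, 3]
r5 m[S→φ0] = [112, 90, 210]
r5 m[S→φ2] = [2688, 810, 1440]
r5 m[S→φ4] = [768, 972, 1680]
r5 m[S→φ5] = [672, 1620, 2016]
r5 m[D→φ0] = [108, 256, 384]
r5 m[D→φ1] = [1680, 1680, 1680]
r5 m[K→φ1] = [64, 28, 27]
r5 m[K→φ3] = [432, 192, 108]
r5 m[K→φ6] = [432, 336, 324]
r5 m[J→φ0] = [1, 1, 1]
r6 m[φ0→S] = [3072, 3456, 3072]
r6 m[φ0→D] = [1680, 1680, 1680]
r6 m[φ0→J] = [344064, 564480, 645120]
r6 m[φ1→D] = [108, 256, 384]
r6 m[φ1→K] = [10080, 10080, 6720]
r6 m[φ2→S] = [2, 6, 7]
r6 m[φ3→K] = [8, 7, 9]
r6 m[φ4→S] = [7, 5, 6]
r6 m[φ5→S] = [8, 3, 5]
r6 m[φ6→K] = [8, 4, 3]
r6 m[S→φ0] = [112, 90, 210]
r6 m[S→φ2] = [172032, 51840, 92160]
r6 m[S→φ4] = [49152, 62208, 107520]
r6 m[S→φ5] = [43008, 103680, 129024]
r6 m[D→φ0] = [108, 256, 384]
r6 m[D→φ1] = [1680, 1680, 1680]
r6 m[K→φ1] = [64, 28, 27]
r6 m[K→φ3] = [80640, 40320, 20160]
r6 m[K→φ6] = [80640, 70560, 60480]
r6 m[J→φ0] = [1, 1, 1]
r7 m[φ0→S] = [3072, 3456, 3072]
r7 m[φ0→D] = [1680, 1680, 1680]
r7 m[φ0→J] = [344064, 564480, 645120]
r7 m[φ1→D] = [108, 256, 384]
r7 m[φ1→K] = [10080, 10080, 6720]
r7 m[φ2→S] = [2, 6, 7]
r7 m[φ3→K] = [8, 7, 9]
r7 m[φ4→S] = [7, 5, 6]
r7 m[φ5→S] = [8, 3, 5]
r7 m[φ6→K] = [8, 4, 3]
r7 m[S→φ0] = [112, 90, 210]
r7 m[S→φ2] = [172032, 51840, 92160]
r7 m[S→φ4] = [49152, 62208, 107520]
r7 m[S→φ5] = [43008, 103680, 129024]
r7 m[D→φ0] = [108, 256, 384]
r7 m[D→φ1] = [1680, 1680, 1680]
r7 m[K→φ1] = [64, 28, 27]
r7 m[K→φ3] = [80640, 40320, 20160]
r7 m[K→φ6] = [80640, 70560, 60480]
r7 m[J→φ0] = [1, 1, 1]
fixed point reached at round 7
traceback from S: (S=2, D=2, K=0, J=2), score=645120

assignment: (S=2, D=2, K=0, J=2); score = 645120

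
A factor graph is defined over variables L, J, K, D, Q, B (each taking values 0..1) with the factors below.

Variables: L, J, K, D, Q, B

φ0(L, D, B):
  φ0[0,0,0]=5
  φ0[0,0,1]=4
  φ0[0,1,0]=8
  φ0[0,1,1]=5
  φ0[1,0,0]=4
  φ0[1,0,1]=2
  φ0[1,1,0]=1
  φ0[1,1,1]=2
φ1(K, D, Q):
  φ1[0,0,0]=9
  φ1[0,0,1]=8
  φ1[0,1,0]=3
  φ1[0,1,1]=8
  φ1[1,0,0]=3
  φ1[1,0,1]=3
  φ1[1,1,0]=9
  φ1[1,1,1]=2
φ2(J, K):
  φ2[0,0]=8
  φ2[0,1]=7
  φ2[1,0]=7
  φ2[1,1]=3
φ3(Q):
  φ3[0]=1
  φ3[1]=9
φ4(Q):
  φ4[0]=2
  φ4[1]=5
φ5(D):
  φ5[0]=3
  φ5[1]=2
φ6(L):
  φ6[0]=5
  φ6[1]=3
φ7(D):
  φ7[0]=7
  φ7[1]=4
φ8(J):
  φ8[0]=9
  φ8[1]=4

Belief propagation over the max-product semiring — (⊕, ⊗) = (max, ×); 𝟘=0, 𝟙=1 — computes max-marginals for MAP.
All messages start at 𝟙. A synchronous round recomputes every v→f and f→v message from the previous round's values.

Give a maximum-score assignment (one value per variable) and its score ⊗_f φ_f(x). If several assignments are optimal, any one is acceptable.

init: all messages = 𝟙 over 2 values
r1 m[φ0→L] = [8, 4]
r1 m[φ0→D] = [5, 8]
r1 m[φ0→B] = [8, 5]
r1 m[φ1→K] = [9, 9]
r1 m[φ1→D] = [9, 9]
r1 m[φ1→Q] = [9, 8]
r1 m[φ2→J] = [8, 7]
r1 m[φ2→K] = [8, 7]
r1 m[φ3→Q] = [1, 9]
r1 m[φ4→Q] = [2, 5]
r1 m[φ5→D] = [3, 2]
r1 m[φ6→L] = [5, 3]
r1 m[φ7→D] = [7, 4]
r1 m[φ8→J] = [9, 4]
r1 m[L→φ0] = [1, 1]
r1 m[L→φ6] = [1, 1]
r1 m[J→φ2] = [1, 1]
r1 m[J→φ8] = [1, 1]
r1 m[K→φ1] = [1, 1]
r1 m[K→φ2] = [1, 1]
r1 m[D→φ0] = [1, 1]
r1 m[D→φ1] = [1, 1]
r1 m[D→φ5] = [1, 1]
r1 m[D→φ7] = [1, 1]
r1 m[Q→φ1] = [1, 1]
r1 m[Q→φ3] = [1, 1]
r1 m[Q→φ4] = [1, 1]
r1 m[B→φ0] = [1, 1]
r2 m[φ0→L] = [8, 4]
r2 m[φ0→D] = [5, 8]
r2 m[φ0→B] = [8, 5]
r2 m[φ1→K] = [9, 9]
r2 m[φ1→D] = [9, 9]
r2 m[φ1→Q] = [9, 8]
r2 m[φ2→J] = [8, 7]
r2 m[φ2→K] = [8, 7]
r2 m[φ3→Q] = [1, 9]
r2 m[φ4→Q] = [2, 5]
r2 m[φ5→D] = [3, 2]
r2 m[φ6→L] = [5, 3]
r2 m[φ7→D] = [7, 4]
r2 m[φ8→J] = [9, 4]
r2 m[L→φ0] = [5, 3]
r2 m[L→φ6] = [8, 4]
r2 m[J→φ2] = [9, 4]
r2 m[J→φ8] = [8, 7]
r2 m[K→φ1] = [8, 7]
r2 m[K→φ2] = [9, 9]
r2 m[D→φ0] = [189, 72]
r2 m[D→φ1] = [105, 64]
r2 m[D→φ5] = [315, 288]
r2 m[D→φ7] = [135, 144]
r2 m[Q→φ1] = [2, 45]
r2 m[Q→φ3] = [18, 40]
r2 m[Q→φ4] = [9, 72]
r2 m[B→φ0] = [1, 1]
r3 m[φ0→L] = [945, 756]
r3 m[φ0→D] = [25, 40]
r3 m[φ0→B] = [4725, 3780]
r3 m[φ1→K] = [37800, 14175]
r3 m[φ1→D] = [2880, 2880]
r3 m[φ1→Q] = [7560, 6720]
r3 m[φ2→J] = [72, 63]
r3 m[φ2→K] = [72, 63]
r3 m[φ3→Q] = [1, 9]
r3 m[φ4→Q] = [2, 5]
r3 m[φ5→D] = [3, 2]
r3 m[φ6→L] = [5, 3]
r3 m[φ7→D] = [7, 4]
r3 m[φ8→J] = [9, 4]
r3 m[L→φ0] = [5, 3]
r3 m[L→φ6] = [8, 4]
r3 m[J→φ2] = [9, 4]
r3 m[J→φ8] = [8, 7]
r3 m[K→φ1] = [8, 7]
r3 m[K→φ2] = [9, 9]
r3 m[D→φ0] = [189, 72]
r3 m[D→φ1] = [105, 64]
r3 m[D→φ5] = [315, 288]
r3 m[D→φ7] = [135, 144]
r3 m[Q→φ1] = [2, 45]
r3 m[Q→φ3] = [18, 40]
r3 m[Q→φ4] = [9, 72]
r3 m[B→φ0] = [1, 1]
r4 m[φ0→L] = [945, 756]
r4 m[φ0→D] = [25, 40]
r4 m[φ0→B] = [4725, 3780]
r4 m[φ1→K] = [37800, 14175]
r4 m[φ1→D] = [2880, 2880]
r4 m[φ1→Q] = [7560, 6720]
r4 m[φ2→J] = [72, 63]
r4 m[φ2→K] = [72, 63]
r4 m[φ3→Q] = [1, 9]
r4 m[φ4→Q] = [2, 5]
r4 m[φ5→D] = [3, 2]
r4 m[φ6→L] = [5, 3]
r4 m[φ7→D] = [7, 4]
r4 m[φ8→J] = [9, 4]
r4 m[L→φ0] = [5, 3]
r4 m[L→φ6] = [945, 756]
r4 m[J→φ2] = [9, 4]
r4 m[J→φ8] = [72, 63]
r4 m[K→φ1] = [72, 63]
r4 m[K→φ2] = [37800, 14175]
r4 m[D→φ0] = [60480, 23040]
r4 m[D→φ1] = [525, 320]
r4 m[D→φ5] = [504000, 460800]
r4 m[D→φ7] = [216000, 230400]
r4 m[Q→φ1] = [2, 45]
r4 m[Q→φ3] = [15120, 33600]
r4 m[Q→φ4] = [7560, 60480]
r4 m[B→φ0] = [1, 1]
r5 m[φ0→L] = [302400, 241920]
r5 m[φ0→D] = [25, 40]
r5 m[φ0→B] = [1512000, 1209600]
r5 m[φ1→K] = [189000, 70875]
r5 m[φ1→D] = [25920, 25920]
r5 m[φ1→Q] = [340200, 302400]
r5 m[φ2→J] = [302400, 264600]
r5 m[φ2→K] = [72, 63]
r5 m[φ3→Q] = [1, 9]
r5 m[φ4→Q] = [2, 5]
r5 m[φ5→D] = [3, 2]
r5 m[φ6→L] = [5, 3]
r5 m[φ7→D] = [7, 4]
r5 m[φ8→J] = [9, 4]
r5 m[L→φ0] = [5, 3]
r5 m[L→φ6] = [945, 756]
r5 m[J→φ2] = [9, 4]
r5 m[J→φ8] = [72, 63]
r5 m[K→φ1] = [72, 63]
r5 m[K→φ2] = [37800, 14175]
r5 m[D→φ0] = [60480, 23040]
r5 m[D→φ1] = [525, 320]
r5 m[D→φ5] = [504000, 460800]
r5 m[D→φ7] = [216000, 230400]
r5 m[Q→φ1] = [2, 45]
r5 m[Q→φ3] = [15120, 33600]
r5 m[Q→φ4] = [7560, 60480]
r5 m[B→φ0] = [1, 1]
r6 m[φ0→L] = [302400, 241920]
r6 m[φ0→D] = [25, 40]
r6 m[φ0→B] = [1512000, 1209600]
r6 m[φ1→K] = [189000, 70875]
r6 m[φ1→D] = [25920, 25920]
r6 m[φ1→Q] = [340200, 302400]
r6 m[φ2→J] = [302400, 264600]
r6 m[φ2→K] = [72, 63]
r6 m[φ3→Q] = [1, 9]
r6 m[φ4→Q] = [2, 5]
r6 m[φ5→D] = [3, 2]
r6 m[φ6→L] = [5, 3]
r6 m[φ7→D] = [7, 4]
r6 m[φ8→J] = [9, 4]
r6 m[L→φ0] = [5, 3]
r6 m[L→φ6] = [302400, 241920]
r6 m[J→φ2] = [9, 4]
r6 m[J→φ8] = [302400, 264600]
r6 m[K→φ1] = [72, 63]
r6 m[K→φ2] = [189000, 70875]
r6 m[D→φ0] = [544320, 207360]
r6 m[D→φ1] = [525, 320]
r6 m[D→φ5] = [4536000, 4147200]
r6 m[D→φ7] = [1944000, 2073600]
r6 m[Q→φ1] = [2, 45]
r6 m[Q→φ3] = [680400, 1512000]
r6 m[Q→φ4] = [340200, 2721600]
r6 m[B→φ0] = [1, 1]
r7 m[φ0→L] = [2721600, 2177280]
r7 m[φ0→D] = [25, 40]
r7 m[φ0→B] = [13608000, 10886400]
r7 m[φ1→K] = [189000, 70875]
r7 m[φ1→D] = [25920, 25920]
r7 m[φ1→Q] = [340200, 302400]
r7 m[φ2→J] = [1512000, 1323000]
r7 m[φ2→K] = [72, 63]
r7 m[φ3→Q] = [1, 9]
r7 m[φ4→Q] = [2, 5]
r7 m[φ5→D] = [3, 2]
r7 m[φ6→L] = [5, 3]
r7 m[φ7→D] = [7, 4]
r7 m[φ8→J] = [9, 4]
r7 m[L→φ0] = [5, 3]
r7 m[L→φ6] = [302400, 241920]
r7 m[J→φ2] = [9, 4]
r7 m[J→φ8] = [302400, 264600]
r7 m[K→φ1] = [72, 63]
r7 m[K→φ2] = [189000, 70875]
r7 m[D→φ0] = [544320, 207360]
r7 m[D→φ1] = [525, 320]
r7 m[D→φ5] = [4536000, 4147200]
r7 m[D→φ7] = [1944000, 2073600]
r7 m[Q→φ1] = [2, 45]
r7 m[Q→φ3] = [680400, 1512000]
r7 m[Q→φ4] = [340200, 2721600]
r7 m[B→φ0] = [1, 1]
r8 m[φ0→L] = [2721600, 2177280]
r8 m[φ0→D] = [25, 40]
r8 m[φ0→B] = [13608000, 10886400]
r8 m[φ1→K] = [189000, 70875]
r8 m[φ1→D] = [25920, 25920]
r8 m[φ1→Q] = [340200, 302400]
r8 m[φ2→J] = [1512000, 1323000]
r8 m[φ2→K] = [72, 63]
r8 m[φ3→Q] = [1, 9]
r8 m[φ4→Q] = [2, 5]
r8 m[φ5→D] = [3, 2]
r8 m[φ6→L] = [5, 3]
r8 m[φ7→D] = [7, 4]
r8 m[φ8→J] = [9, 4]
r8 m[L→φ0] = [5, 3]
r8 m[L→φ6] = [2721600, 2177280]
r8 m[J→φ2] = [9, 4]
r8 m[J→φ8] = [1512000, 1323000]
r8 m[K→φ1] = [72, 63]
r8 m[K→φ2] = [189000, 70875]
r8 m[D→φ0] = [544320, 207360]
r8 m[D→φ1] = [525, 320]
r8 m[D→φ5] = [4536000, 4147200]
r8 m[D→φ7] = [1944000, 2073600]
r8 m[Q→φ1] = [2, 45]
r8 m[Q→φ3] = [680400, 1512000]
r8 m[Q→φ4] = [340200, 2721600]
r8 m[B→φ0] = [1, 1]
r9 m[φ0→L] = [2721600, 2177280]
r9 m[φ0→D] = [25, 40]
r9 m[φ0→B] = [13608000, 10886400]
r9 m[φ1→K] = [189000, 70875]
r9 m[φ1→D] = [25920, 25920]
r9 m[φ1→Q] = [340200, 302400]
r9 m[φ2→J] = [1512000, 1323000]
r9 m[φ2→K] = [72, 63]
r9 m[φ3→Q] = [1, 9]
r9 m[φ4→Q] = [2, 5]
r9 m[φ5→D] = [3, 2]
r9 m[φ6→L] = [5, 3]
r9 m[φ7→D] = [7, 4]
r9 m[φ8→J] = [9, 4]
r9 m[L→φ0] = [5, 3]
r9 m[L→φ6] = [2721600, 2177280]
r9 m[J→φ2] = [9, 4]
r9 m[J→φ8] = [1512000, 1323000]
r9 m[K→φ1] = [72, 63]
r9 m[K→φ2] = [189000, 70875]
r9 m[D→φ0] = [544320, 207360]
r9 m[D→φ1] = [525, 320]
r9 m[D→φ5] = [4536000, 4147200]
r9 m[D→φ7] = [1944000, 2073600]
r9 m[Q→φ1] = [2, 45]
r9 m[Q→φ3] = [680400, 1512000]
r9 m[Q→φ4] = [340200, 2721600]
r9 m[B→φ0] = [1, 1]
fixed point reached at round 9
traceback from L: (L=0, J=0, K=0, D=0, Q=1, B=0), score=13608000

assignment: (L=0, J=0, K=0, D=0, Q=1, B=0); score = 13608000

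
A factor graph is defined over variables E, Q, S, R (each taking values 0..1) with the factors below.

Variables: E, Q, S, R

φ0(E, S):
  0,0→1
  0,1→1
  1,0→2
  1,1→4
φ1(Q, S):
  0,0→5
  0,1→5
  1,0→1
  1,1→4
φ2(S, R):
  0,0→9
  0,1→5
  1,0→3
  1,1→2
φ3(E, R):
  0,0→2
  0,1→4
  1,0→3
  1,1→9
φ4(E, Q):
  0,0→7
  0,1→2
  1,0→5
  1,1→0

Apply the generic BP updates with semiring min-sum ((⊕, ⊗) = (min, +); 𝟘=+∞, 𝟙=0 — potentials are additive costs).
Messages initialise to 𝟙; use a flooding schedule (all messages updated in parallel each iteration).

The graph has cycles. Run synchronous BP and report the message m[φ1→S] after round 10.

message @ round 10 = [23, 26]

init: all messages = 𝟙 over 2 values
r1 m[φ0→E] = [1, 2]
r1 m[φ0→S] = [1, 1]
r1 m[φ1→Q] = [5, 1]
r1 m[φ1→S] = [1, 4]
r1 m[φ2→S] = [5, 2]
r1 m[φ2→R] = [3, 2]
r1 m[φ3→E] = [2, 3]
r1 m[φ3→R] = [2, 4]
r1 m[φ4→E] = [2, 0]
r1 m[φ4→Q] = [5, 0]
r1 m[E→φ0] = [0, 0]
r1 m[E→φ3] = [0, 0]
r1 m[E→φ4] = [0, 0]
r1 m[Q→φ1] = [0, 0]
r1 m[Q→φ4] = [0, 0]
r1 m[S→φ0] = [0, 0]
r1 m[S→φ1] = [0, 0]
r1 m[S→φ2] = [0, 0]
r1 m[R→φ2] = [0, 0]
r1 m[R→φ3] = [0, 0]
r2 m[φ0→E] = [1, 2]
r2 m[φ0→S] = [1, 1]
r2 m[φ1→Q] = [5, 1]
r2 m[φ1→S] = [1, 4]
r2 m[φ2→S] = [5, 2]
r2 m[φ2→R] = [3, 2]
r2 m[φ3→E] = [2, 3]
r2 m[φ3→R] = [2, 4]
r2 m[φ4→E] = [2, 0]
r2 m[φ4→Q] = [5, 0]
r2 m[E→φ0] = [4, 3]
r2 m[E→φ3] = [3, 2]
r2 m[E→φ4] = [3, 5]
r2 m[Q→φ1] = [5, 0]
r2 m[Q→φ4] = [5, 1]
r2 m[S→φ0] = [6, 6]
r2 m[S→φ1] = [6, 3]
r2 m[S→φ2] = [2, 5]
r2 m[R→φ2] = [2, 4]
r2 m[R→φ3] = [3, 2]
r3 m[φ0→E] = [7, 8]
r3 m[φ0→S] = [5, 5]
r3 m[φ1→Q] = [8, 7]
r3 m[φ1→S] = [1, 4]
r3 m[φ2→S] = [9, 5]
r3 m[φ2→R] = [8, 7]
r3 m[φ3→E] = [5, 6]
r3 m[φ3→R] = [5, 7]
r3 m[φ4→E] = [3, 1]
r3 m[φ4→Q] = [10, 5]
r3 m[E→φ0] = [4, 3]
r3 m[E→φ3] = [3, 2]
r3 m[E→φ4] = [3, 5]
r3 m[Q→φ1] = [5, 0]
r3 m[Q→φ4] = [5, 1]
r3 m[S→φ0] = [6, 6]
r3 m[S→φ1] = [6, 3]
r3 m[S→φ2] = [2, 5]
r3 m[R→φ2] = [2, 4]
r3 m[R→φ3] = [3, 2]
r4 m[φ0→E] = [7, 8]
r4 m[φ0→S] = [5, 5]
r4 m[φ1→Q] = [8, 7]
r4 m[φ1→S] = [1, 4]
r4 m[φ2→S] = [9, 5]
r4 m[φ2→R] = [8, 7]
r4 m[φ3→E] = [5, 6]
r4 m[φ3→R] = [5, 7]
r4 m[φ4→E] = [3, 1]
r4 m[φ4→Q] = [10, 5]
r4 m[E→φ0] = [8, 7]
r4 m[E→φ3] = [10, 9]
r4 m[E→φ4] = [12, 14]
r4 m[Q→φ1] = [10, 5]
r4 m[Q→φ4] = [8, 7]
r4 m[S→φ0] = [10, 9]
r4 m[S→φ1] = [14, 10]
r4 m[S→φ2] = [6, 9]
r4 m[R→φ2] = [5, 7]
r4 m[R→φ3] = [8, 7]
r5 m[φ0→E] = [10, 12]
r5 m[φ0→S] = [9, 9]
r5 m[φ1→Q] = [15, 14]
r5 m[φ1→S] = [6, 9]
r5 m[φ2→S] = [12, 8]
r5 m[φ2→R] = [12, 11]
r5 m[φ3→E] = [10, 11]
r5 m[φ3→R] = [12, 14]
r5 m[φ4→E] = [9, 7]
r5 m[φ4→Q] = [19, 14]
r5 m[E→φ0] = [8, 7]
r5 m[E→φ3] = [10, 9]
r5 m[E→φ4] = [12, 14]
r5 m[Q→φ1] = [10, 5]
r5 m[Q→φ4] = [8, 7]
r5 m[S→φ0] = [10, 9]
r5 m[S→φ1] = [14, 10]
r5 m[S→φ2] = [6, 9]
r5 m[R→φ2] = [5, 7]
r5 m[R→φ3] = [8, 7]
r6 m[φ0→E] = [10, 12]
r6 m[φ0→S] = [9, 9]
r6 m[φ1→Q] = [15, 14]
r6 m[φ1→S] = [6, 9]
r6 m[φ2→S] = [12, 8]
r6 m[φ2→R] = [12, 11]
r6 m[φ3→E] = [10, 11]
r6 m[φ3→R] = [12, 14]
r6 m[φ4→E] = [9, 7]
r6 m[φ4→Q] = [19, 14]
r6 m[E→φ0] = [19, 18]
r6 m[E→φ3] = [19, 19]
r6 m[E→φ4] = [20, 23]
r6 m[Q→φ1] = [19, 14]
r6 m[Q→φ4] = [15, 14]
r6 m[S→φ0] = [18, 17]
r6 m[S→φ1] = [21, 17]
r6 m[S→φ2] = [15, 18]
r6 m[R→φ2] = [12, 14]
r6 m[R→φ3] = [12, 11]
r7 m[φ0→E] = [18, 20]
r7 m[φ0→S] = [20, 20]
r7 m[φ1→Q] = [22, 21]
r7 m[φ1→S] = [15, 18]
r7 m[φ2→S] = [19, 15]
r7 m[φ2→R] = [21, 20]
r7 m[φ3→E] = [14, 15]
r7 m[φ3→R] = [21, 23]
r7 m[φ4→E] = [16, 14]
r7 m[φ4→Q] = [27, 22]
r7 m[E→φ0] = [19, 18]
r7 m[E→φ3] = [19, 19]
r7 m[E→φ4] = [20, 23]
r7 m[Q→φ1] = [19, 14]
r7 m[Q→φ4] = [15, 14]
r7 m[S→φ0] = [18, 17]
r7 m[S→φ1] = [21, 17]
r7 m[S→φ2] = [15, 18]
r7 m[R→φ2] = [12, 14]
r7 m[R→φ3] = [12, 11]
r8 m[φ0→E] = [18, 20]
r8 m[φ0→S] = [20, 20]
r8 m[φ1→Q] = [22, 21]
r8 m[φ1→S] = [15, 18]
r8 m[φ2→S] = [19, 15]
r8 m[φ2→R] = [21, 20]
r8 m[φ3→E] = [14, 15]
r8 m[φ3→R] = [21, 23]
r8 m[φ4→E] = [16, 14]
r8 m[φ4→Q] = [27, 22]
r8 m[E→φ0] = [30, 29]
r8 m[E→φ3] = [34, 34]
r8 m[E→φ4] = [32, 35]
r8 m[Q→φ1] = [27, 22]
r8 m[Q→φ4] = [22, 21]
r8 m[S→φ0] = [34, 33]
r8 m[S→φ1] = [39, 35]
r8 m[S→φ2] = [35, 38]
r8 m[R→φ2] = [21, 23]
r8 m[R→φ3] = [21, 20]
r9 m[φ0→E] = [34, 36]
r9 m[φ0→S] = [31, 31]
r9 m[φ1→Q] = [40, 39]
r9 m[φ1→S] = [23, 26]
r9 m[φ2→S] = [28, 24]
r9 m[φ2→R] = [41, 40]
r9 m[φ3→E] = [23, 24]
r9 m[φ3→R] = [36, 38]
r9 m[φ4→E] = [23, 21]
r9 m[φ4→Q] = [39, 34]
r9 m[E→φ0] = [30, 29]
r9 m[E→φ3] = [34, 34]
r9 m[E→φ4] = [32, 35]
r9 m[Q→φ1] = [27, 22]
r9 m[Q→φ4] = [22, 21]
r9 m[S→φ0] = [34, 33]
r9 m[S→φ1] = [39, 35]
r9 m[S→φ2] = [35, 38]
r9 m[R→φ2] = [21, 23]
r9 m[R→φ3] = [21, 20]
r10 m[φ0→E] = [34, 36]
r10 m[φ0→S] = [31, 31]
r10 m[φ1→Q] = [40, 39]
r10 m[φ1→S] = [23, 26]
r10 m[φ2→S] = [28, 24]
r10 m[φ2→R] = [41, 40]
r10 m[φ3→E] = [23, 24]
r10 m[φ3→R] = [36, 38]
r10 m[φ4→E] = [23, 21]
r10 m[φ4→Q] = [39, 34]
r10 m[E→φ0] = [46, 45]
r10 m[E→φ3] = [57, 57]
r10 m[E→φ4] = [57, 60]
r10 m[Q→φ1] = [39, 34]
r10 m[Q→φ4] = [40, 39]
r10 m[S→φ0] = [51, 50]
r10 m[S→φ1] = [59, 55]
r10 m[S→φ2] = [54, 57]
r10 m[R→φ2] = [36, 38]
r10 m[R→φ3] = [41, 40]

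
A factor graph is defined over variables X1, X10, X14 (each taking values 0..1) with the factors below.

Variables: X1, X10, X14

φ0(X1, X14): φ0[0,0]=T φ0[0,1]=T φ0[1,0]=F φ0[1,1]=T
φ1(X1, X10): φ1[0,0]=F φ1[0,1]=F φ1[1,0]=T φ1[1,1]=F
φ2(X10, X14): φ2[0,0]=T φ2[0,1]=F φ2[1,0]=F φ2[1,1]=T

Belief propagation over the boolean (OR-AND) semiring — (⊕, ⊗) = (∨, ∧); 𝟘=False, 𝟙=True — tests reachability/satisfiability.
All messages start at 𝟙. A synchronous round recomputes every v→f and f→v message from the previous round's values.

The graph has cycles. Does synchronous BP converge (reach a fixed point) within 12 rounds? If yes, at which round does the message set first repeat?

NOT CONVERGED within 12 rounds

init: all messages = 𝟙 over 2 values
r1 m[φ0→X1] = [T, T]
r1 m[φ0→X14] = [T, T]
r1 m[φ1→X1] = [F, T]
r1 m[φ1→X10] = [T, F]
r1 m[φ2→X10] = [T, T]
r1 m[φ2→X14] = [T, T]
r1 m[X1→φ0] = [T, T]
r1 m[X1→φ1] = [T, T]
r1 m[X10→φ1] = [T, T]
r1 m[X10→φ2] = [T, T]
r1 m[X14→φ0] = [T, T]
r1 m[X14→φ2] = [T, T]
r2 m[φ0→X1] = [T, T]
r2 m[φ0→X14] = [T, T]
r2 m[φ1→X1] = [F, T]
r2 m[φ1→X10] = [T, F]
r2 m[φ2→X10] = [T, T]
r2 m[φ2→X14] = [T, T]
r2 m[X1→φ0] = [F, T]
r2 m[X1→φ1] = [T, T]
r2 m[X10→φ1] = [T, T]
r2 m[X10→φ2] = [T, F]
r2 m[X14→φ0] = [T, T]
r2 m[X14→φ2] = [T, T]
r3 m[φ0→X1] = [T, T]
r3 m[φ0→X14] = [F, T]
r3 m[φ1→X1] = [F, T]
r3 m[φ1→X10] = [T, F]
r3 m[φ2→X10] = [T, T]
r3 m[φ2→X14] = [T, F]
r3 m[X1→φ0] = [F, T]
r3 m[X1→φ1] = [T, T]
r3 m[X10→φ1] = [T, T]
r3 m[X10→φ2] = [T, F]
r3 m[X14→φ0] = [T, T]
r3 m[X14→φ2] = [T, T]
r4 m[φ0→X1] = [T, T]
r4 m[φ0→X14] = [F, T]
r4 m[φ1→X1] = [F, T]
r4 m[φ1→X10] = [T, F]
r4 m[φ2→X10] = [T, T]
r4 m[φ2→X14] = [T, F]
r4 m[X1→φ0] = [F, T]
r4 m[X1→φ1] = [T, T]
r4 m[X10→φ1] = [T, T]
r4 m[X10→φ2] = [T, F]
r4 m[X14→φ0] = [T, F]
r4 m[X14→φ2] = [F, T]
r5 m[φ0→X1] = [T, F]
r5 m[φ0→X14] = [F, T]
r5 m[φ1→X1] = [F, T]
r5 m[φ1→X10] = [T, F]
r5 m[φ2→X10] = [F, T]
r5 m[φ2→X14] = [T, F]
r5 m[X1→φ0] = [F, T]
r5 m[X1→φ1] = [T, T]
r5 m[X10→φ1] = [T, T]
r5 m[X10→φ2] = [T, F]
r5 m[X14→φ0] = [T, F]
r5 m[X14→φ2] = [F, T]
r6 m[φ0→X1] = [T, F]
r6 m[φ0→X14] = [F, T]
r6 m[φ1→X1] = [F, T]
r6 m[φ1→X10] = [T, F]
r6 m[φ2→X10] = [F, T]
r6 m[φ2→X14] = [T, F]
r6 m[X1→φ0] = [F, T]
r6 m[X1→φ1] = [T, F]
r6 m[X10→φ1] = [F, T]
r6 m[X10→φ2] = [T, F]
r6 m[X14→φ0] = [T, F]
r6 m[X14→φ2] = [F, T]
r7 m[φ0→X1] = [T, F]
r7 m[φ0→X14] = [F, T]
r7 m[φ1→X1] = [F, F]
r7 m[φ1→X10] = [F, F]
r7 m[φ2→X10] = [F, T]
r7 m[φ2→X14] = [T, F]
r7 m[X1→φ0] = [F, T]
r7 m[X1→φ1] = [T, F]
r7 m[X10→φ1] = [F, T]
r7 m[X10→φ2] = [T, F]
r7 m[X14→φ0] = [T, F]
r7 m[X14→φ2] = [F, T]
r8 m[φ0→X1] = [T, F]
r8 m[φ0→X14] = [F, T]
r8 m[φ1→X1] = [F, F]
r8 m[φ1→X10] = [F, F]
r8 m[φ2→X10] = [F, T]
r8 m[φ2→X14] = [T, F]
r8 m[X1→φ0] = [F, F]
r8 m[X1→φ1] = [T, F]
r8 m[X10→φ1] = [F, T]
r8 m[X10→φ2] = [F, F]
r8 m[X14→φ0] = [T, F]
r8 m[X14→φ2] = [F, T]
r9 m[φ0→X1] = [T, F]
r9 m[φ0→X14] = [F, F]
r9 m[φ1→X1] = [F, F]
r9 m[φ1→X10] = [F, F]
r9 m[φ2→X10] = [F, T]
r9 m[φ2→X14] = [F, F]
r9 m[X1→φ0] = [F, F]
r9 m[X1→φ1] = [T, F]
r9 m[X10→φ1] = [F, T]
r9 m[X10→φ2] = [F, F]
r9 m[X14→φ0] = [T, F]
r9 m[X14→φ2] = [F, T]
r10 m[φ0→X1] = [T, F]
r10 m[φ0→X14] = [F, F]
r10 m[φ1→X1] = [F, F]
r10 m[φ1→X10] = [F, F]
r10 m[φ2→X10] = [F, T]
r10 m[φ2→X14] = [F, F]
r10 m[X1→φ0] = [F, F]
r10 m[X1→φ1] = [T, F]
r10 m[X10→φ1] = [F, T]
r10 m[X10→φ2] = [F, F]
r10 m[X14→φ0] = [F, F]
r10 m[X14→φ2] = [F, F]
r11 m[φ0→X1] = [F, F]
r11 m[φ0→X14] = [F, F]
r11 m[φ1→X1] = [F, F]
r11 m[φ1→X10] = [F, F]
r11 m[φ2→X10] = [F, F]
r11 m[φ2→X14] = [F, F]
r11 m[X1→φ0] = [F, F]
r11 m[X1→φ1] = [T, F]
r11 m[X10→φ1] = [F, T]
r11 m[X10→φ2] = [F, F]
r11 m[X14→φ0] = [F, F]
r11 m[X14→φ2] = [F, F]
r12 m[φ0→X1] = [F, F]
r12 m[φ0→X14] = [F, F]
r12 m[φ1→X1] = [F, F]
r12 m[φ1→X10] = [F, F]
r12 m[φ2→X10] = [F, F]
r12 m[φ2→X14] = [F, F]
r12 m[X1→φ0] = [F, F]
r12 m[X1→φ1] = [F, F]
r12 m[X10→φ1] = [F, F]
r12 m[X10→φ2] = [F, F]
r12 m[X14→φ0] = [F, F]
r12 m[X14→φ2] = [F, F]
no fixed point within 12 rounds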